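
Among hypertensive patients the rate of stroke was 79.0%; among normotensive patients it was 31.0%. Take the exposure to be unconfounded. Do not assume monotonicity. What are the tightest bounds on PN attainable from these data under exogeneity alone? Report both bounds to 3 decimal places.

p₁ = 0.79, p₀ = 0.31.
Under exogeneity alone the bounds on PN are max{0,(p₁−p₀)/p₁} ≤ PN ≤ min{1,(1−p₀)/p₁}.
  lower = (p₁ − p₀)/p₁ = 0.48 / 0.79 ≈ 0.6076
  upper = min{1, (1 − p₀)/p₁} = 0.69 / 0.79 ≈ 0.8734

0.608 ≤ PN ≤ 0.873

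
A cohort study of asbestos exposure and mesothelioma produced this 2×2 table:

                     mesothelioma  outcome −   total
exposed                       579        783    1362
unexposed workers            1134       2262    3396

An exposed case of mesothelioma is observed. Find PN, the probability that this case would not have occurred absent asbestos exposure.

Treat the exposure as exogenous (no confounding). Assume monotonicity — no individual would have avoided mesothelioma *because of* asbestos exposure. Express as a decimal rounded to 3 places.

p₁ = P(outcome | exposed) = 579/1362 = 0.42511
p₀ = P(outcome | unexposed) = 1134/3396 = 0.33392
Under exogeneity and monotonicity, PN = (p₁ − p₀) / p₁.
PN = (0.42511 − 0.33392) / 0.42511 = 0.091188 / 0.42511 ≈ 0.2145

PN ≈ 0.215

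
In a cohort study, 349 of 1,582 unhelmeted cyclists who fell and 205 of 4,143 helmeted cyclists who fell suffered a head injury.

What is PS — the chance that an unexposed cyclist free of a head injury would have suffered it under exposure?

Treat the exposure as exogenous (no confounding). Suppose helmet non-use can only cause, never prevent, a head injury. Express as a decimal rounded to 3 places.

p₁ = P(outcome | exposed) = 349/1582 = 0.22061
p₀ = P(outcome | unexposed) = 205/4143 = 0.049481
Under exogeneity and monotonicity, PS = (p₁ − p₀) / (1 − p₀).
PS = (0.22061 − 0.049481) / (1 − 0.049481) = 0.17113 / 0.95052 ≈ 0.1800

PS ≈ 0.180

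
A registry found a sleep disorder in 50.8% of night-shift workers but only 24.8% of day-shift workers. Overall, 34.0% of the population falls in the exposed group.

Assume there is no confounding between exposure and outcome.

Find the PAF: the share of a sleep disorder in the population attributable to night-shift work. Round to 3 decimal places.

PAF ≈ 0.263

p₁ = 0.508, p₀ = 0.248.
Overall risk P(Y=1) = π·p₁ + (1−π)·p₀ = 0.34×0.508 + 0.66×0.248 = 0.3364.
Under exogeneity, PAF = [P(Y=1) − p₀] / P(Y=1).
PAF = (0.3364 − 0.248) / 0.3364 ≈ 0.2628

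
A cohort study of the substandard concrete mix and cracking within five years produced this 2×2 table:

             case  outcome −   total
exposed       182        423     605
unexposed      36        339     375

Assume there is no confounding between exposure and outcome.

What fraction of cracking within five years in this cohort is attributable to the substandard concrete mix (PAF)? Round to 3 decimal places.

p₁ = P(outcome | exposed) = 182/605 = 0.30083
p₀ = P(outcome | unexposed) = 36/375 = 0.096
Exposure prevalence π = 605/980 = 0.61735; overall risk P(Y=1) = 0.22245.
Under exogeneity, PAF = [P(Y=1) − p₀]/P(Y=1).
PAF = (0.22245 − 0.096) / 0.22245 ≈ 0.5684

PAF ≈ 0.568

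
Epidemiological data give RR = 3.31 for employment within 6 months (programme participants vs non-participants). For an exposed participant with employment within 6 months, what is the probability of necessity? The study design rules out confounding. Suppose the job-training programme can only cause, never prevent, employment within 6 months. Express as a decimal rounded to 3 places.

Under exogeneity and monotonicity, PN = (RR − 1) / RR = 1 − 1/RR.
PN = (3.31 − 1) / 3.31 = 2.31 / 3.31 ≈ 0.6979

PN ≈ 0.698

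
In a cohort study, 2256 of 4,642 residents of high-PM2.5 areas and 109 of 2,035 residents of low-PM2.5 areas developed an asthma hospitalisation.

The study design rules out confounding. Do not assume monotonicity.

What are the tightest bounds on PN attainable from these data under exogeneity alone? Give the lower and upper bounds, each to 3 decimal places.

p₁ = P(outcome | exposed) = 2256/4642 = 0.486
p₀ = P(outcome | unexposed) = 109/2035 = 0.053563
Under exogeneity alone the bounds on PN are max{0,(p₁−p₀)/p₁} ≤ PN ≤ min{1,(1−p₀)/p₁}.
  lower = (p₁ − p₀)/p₁ = 0.43243 / 0.486 ≈ 0.8898
  upper = min{1, (1 − p₀)/p₁} = 0.94644 / 0.486 ≈ 1.9474 → capped at 1

0.890 ≤ PN ≤ 1.000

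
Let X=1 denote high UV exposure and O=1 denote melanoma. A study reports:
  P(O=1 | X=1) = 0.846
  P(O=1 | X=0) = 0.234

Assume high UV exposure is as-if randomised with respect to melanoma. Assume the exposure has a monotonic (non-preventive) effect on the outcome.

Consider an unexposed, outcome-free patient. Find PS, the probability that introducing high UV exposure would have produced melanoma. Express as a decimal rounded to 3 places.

Let p₁ = 0.846, p₀ = 0.234.
Under exogeneity and monotonicity, PS = (p₁ − p₀) / (1 − p₀).
PS = (0.846 − 0.234) / (1 − 0.234) = 0.612 / 0.766 ≈ 0.7990

PS ≈ 0.799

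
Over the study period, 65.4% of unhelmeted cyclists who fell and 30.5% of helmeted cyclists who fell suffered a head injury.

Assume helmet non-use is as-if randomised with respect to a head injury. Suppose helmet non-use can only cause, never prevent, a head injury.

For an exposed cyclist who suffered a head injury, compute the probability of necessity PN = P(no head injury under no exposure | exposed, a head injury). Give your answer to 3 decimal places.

p₁ = 0.654, p₀ = 0.305.
Under exogeneity and monotonicity, PN = (p₁ − p₀) / p₁.
PN = (0.654 − 0.305) / 0.654 = 0.349 / 0.654 ≈ 0.5336

PN ≈ 0.534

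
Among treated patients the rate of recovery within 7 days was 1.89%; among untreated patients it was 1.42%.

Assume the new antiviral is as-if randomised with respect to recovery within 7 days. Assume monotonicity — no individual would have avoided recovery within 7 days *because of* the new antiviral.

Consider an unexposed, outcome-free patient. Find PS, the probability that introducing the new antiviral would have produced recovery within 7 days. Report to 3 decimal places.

p₁ = 0.0189, p₀ = 0.0142.
Under exogeneity and monotonicity, PS = (p₁ − p₀) / (1 − p₀).
PS = (0.0189 − 0.0142) / (1 − 0.0142) = 0.0047 / 0.9858 ≈ 0.0048

PS ≈ 0.005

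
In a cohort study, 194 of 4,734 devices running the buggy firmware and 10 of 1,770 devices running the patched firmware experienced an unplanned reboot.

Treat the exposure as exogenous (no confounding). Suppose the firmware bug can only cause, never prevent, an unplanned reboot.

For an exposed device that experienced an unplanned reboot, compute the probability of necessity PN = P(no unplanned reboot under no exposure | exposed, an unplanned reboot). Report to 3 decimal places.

PN ≈ 0.862

p₁ = P(outcome | exposed) = 194/4734 = 0.04098
p₀ = P(outcome | unexposed) = 10/1770 = 0.0056497
Under exogeneity and monotonicity, PN = (p₁ − p₀) / p₁.
PN = (0.04098 − 0.0056497) / 0.04098 = 0.03533 / 0.04098 ≈ 0.8621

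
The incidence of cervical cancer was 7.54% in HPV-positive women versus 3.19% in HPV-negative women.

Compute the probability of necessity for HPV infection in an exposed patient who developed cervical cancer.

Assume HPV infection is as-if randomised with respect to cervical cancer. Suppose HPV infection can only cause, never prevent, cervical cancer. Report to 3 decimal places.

PN ≈ 0.577

p₁ = 0.0754, p₀ = 0.0319.
Under exogeneity and monotonicity, PN = (p₁ − p₀) / p₁.
PN = (0.0754 − 0.0319) / 0.0754 = 0.0435 / 0.0754 ≈ 0.5769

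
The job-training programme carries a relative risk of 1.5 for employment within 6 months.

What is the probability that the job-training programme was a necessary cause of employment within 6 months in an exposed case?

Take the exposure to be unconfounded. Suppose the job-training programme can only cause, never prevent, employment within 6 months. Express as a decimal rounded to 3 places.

PN ≈ 0.333

Under exogeneity and monotonicity, PN = (RR − 1) / RR = 1 − 1/RR.
PN = (1.5 − 1) / 1.5 = 0.5 / 1.5 ≈ 0.3333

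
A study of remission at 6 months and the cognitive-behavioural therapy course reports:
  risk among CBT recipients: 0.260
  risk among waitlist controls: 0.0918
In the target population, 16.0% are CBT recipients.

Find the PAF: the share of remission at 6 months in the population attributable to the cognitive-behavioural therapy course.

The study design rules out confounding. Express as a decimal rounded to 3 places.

Let p₁ = 0.26, p₀ = 0.0918.
Overall risk P(Y=1) = π·p₁ + (1−π)·p₀ = 0.16×0.26 + 0.84×0.0918 = 0.11871.
Under exogeneity, PAF = [P(Y=1) − p₀] / P(Y=1).
PAF = (0.11871 − 0.0918) / 0.11871 ≈ 0.2267

PAF ≈ 0.227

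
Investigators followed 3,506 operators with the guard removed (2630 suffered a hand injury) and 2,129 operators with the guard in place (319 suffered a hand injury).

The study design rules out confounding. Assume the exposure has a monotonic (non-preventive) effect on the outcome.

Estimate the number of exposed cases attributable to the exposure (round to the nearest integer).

about 2105 cases

p₁ = P(outcome | exposed) = 2630/3506 = 0.75014
p₀ = P(outcome | unexposed) = 319/2129 = 0.14984
PN = (p₁ − p₀)/p₁ = (0.75014 − 0.14984) / 0.75014 ≈ 0.80026.
Attributable cases ≈ PN × (exposed cases) = 0.80026 × 2630 ≈ 2104.68.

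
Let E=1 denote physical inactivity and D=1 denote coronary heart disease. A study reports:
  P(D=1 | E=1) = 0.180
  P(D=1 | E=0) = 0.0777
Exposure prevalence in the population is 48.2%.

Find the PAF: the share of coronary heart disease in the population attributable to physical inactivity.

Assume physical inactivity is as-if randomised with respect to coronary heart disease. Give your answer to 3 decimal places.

Let p₁ = 0.18, p₀ = 0.0777.
Overall risk P(Y=1) = π·p₁ + (1−π)·p₀ = 0.482×0.18 + 0.518×0.0777 = 0.12701.
Under exogeneity, PAF = [P(Y=1) − p₀] / P(Y=1).
PAF = (0.12701 − 0.0777) / 0.12701 ≈ 0.3882

PAF ≈ 0.388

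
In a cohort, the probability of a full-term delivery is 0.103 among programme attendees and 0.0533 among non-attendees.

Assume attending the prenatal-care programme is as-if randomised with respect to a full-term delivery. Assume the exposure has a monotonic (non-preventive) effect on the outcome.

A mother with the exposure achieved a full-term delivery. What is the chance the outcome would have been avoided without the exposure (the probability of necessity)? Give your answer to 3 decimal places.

PN ≈ 0.483

Let p₁ = 0.103, p₀ = 0.0533.
Under exogeneity and monotonicity, PN = (p₁ − p₀) / p₁.
PN = (0.103 − 0.0533) / 0.103 = 0.0497 / 0.103 ≈ 0.4825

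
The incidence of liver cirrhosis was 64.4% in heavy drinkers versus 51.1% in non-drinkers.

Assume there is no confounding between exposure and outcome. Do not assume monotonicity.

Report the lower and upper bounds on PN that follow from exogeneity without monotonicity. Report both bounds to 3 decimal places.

p₁ = 0.644, p₀ = 0.511.
Under exogeneity alone the bounds on PN are max{0,(p₁−p₀)/p₁} ≤ PN ≤ min{1,(1−p₀)/p₁}.
  lower = (p₁ − p₀)/p₁ = 0.133 / 0.644 ≈ 0.2065
  upper = min{1, (1 − p₀)/p₁} = 0.489 / 0.644 ≈ 0.7593

0.207 ≤ PN ≤ 0.759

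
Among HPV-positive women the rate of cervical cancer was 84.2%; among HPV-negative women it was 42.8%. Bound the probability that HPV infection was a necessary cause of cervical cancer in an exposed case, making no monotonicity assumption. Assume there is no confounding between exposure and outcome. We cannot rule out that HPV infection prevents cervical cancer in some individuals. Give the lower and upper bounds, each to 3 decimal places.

0.492 ≤ PN ≤ 0.679

p₁ = 0.842, p₀ = 0.428.
Under exogeneity alone the bounds on PN are max{0,(p₁−p₀)/p₁} ≤ PN ≤ min{1,(1−p₀)/p₁}.
  lower = (p₁ − p₀)/p₁ = 0.414 / 0.842 ≈ 0.4917
  upper = min{1, (1 − p₀)/p₁} = 0.572 / 0.842 ≈ 0.6793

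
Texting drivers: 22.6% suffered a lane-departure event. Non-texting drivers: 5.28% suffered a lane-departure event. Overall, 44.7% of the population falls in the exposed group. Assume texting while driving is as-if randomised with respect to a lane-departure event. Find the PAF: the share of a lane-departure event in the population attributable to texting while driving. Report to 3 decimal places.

PAF ≈ 0.595

p₁ = 0.226, p₀ = 0.0528.
Overall risk P(Y=1) = π·p₁ + (1−π)·p₀ = 0.447×0.226 + 0.553×0.0528 = 0.13022.
Under exogeneity, PAF = [P(Y=1) − p₀] / P(Y=1).
PAF = (0.13022 − 0.0528) / 0.13022 ≈ 0.5945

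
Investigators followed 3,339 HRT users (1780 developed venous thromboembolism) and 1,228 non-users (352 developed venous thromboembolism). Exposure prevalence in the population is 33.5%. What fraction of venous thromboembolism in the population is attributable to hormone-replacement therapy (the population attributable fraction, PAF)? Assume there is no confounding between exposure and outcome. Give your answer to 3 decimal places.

p₁ = P(outcome | exposed) = 1780/3339 = 0.53309
p₀ = P(outcome | unexposed) = 352/1228 = 0.28664
Overall risk P(Y=1) = π·p₁ + (1−π)·p₀ = 0.335×0.53309 + 0.665×0.28664 = 0.36921.
Under exogeneity, PAF = [P(Y=1) − p₀] / P(Y=1).
PAF = (0.36921 − 0.28664) / 0.36921 ≈ 0.2236

PAF ≈ 0.224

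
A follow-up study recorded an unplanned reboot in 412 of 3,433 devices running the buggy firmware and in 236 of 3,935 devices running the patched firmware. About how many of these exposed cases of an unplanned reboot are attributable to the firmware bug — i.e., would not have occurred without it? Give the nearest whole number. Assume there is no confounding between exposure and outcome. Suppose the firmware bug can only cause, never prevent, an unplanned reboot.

p₁ = P(outcome | exposed) = 412/3433 = 0.12001
p₀ = P(outcome | unexposed) = 236/3935 = 0.059975
PN = (p₁ − p₀)/p₁ = (0.12001 − 0.059975) / 0.12001 ≈ 0.50026.
Attributable cases ≈ PN × (exposed cases) = 0.50026 × 412 ≈ 206.11.

about 206 cases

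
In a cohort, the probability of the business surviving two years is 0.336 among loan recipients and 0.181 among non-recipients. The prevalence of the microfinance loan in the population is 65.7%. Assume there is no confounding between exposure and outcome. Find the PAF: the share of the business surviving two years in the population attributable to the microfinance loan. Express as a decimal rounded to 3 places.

PAF ≈ 0.360

Let p₁ = 0.336, p₀ = 0.181.
Overall risk P(Y=1) = π·p₁ + (1−π)·p₀ = 0.657×0.336 + 0.343×0.181 = 0.28284.
Under exogeneity, PAF = [P(Y=1) − p₀] / P(Y=1).
PAF = (0.28284 − 0.181) / 0.28284 ≈ 0.3601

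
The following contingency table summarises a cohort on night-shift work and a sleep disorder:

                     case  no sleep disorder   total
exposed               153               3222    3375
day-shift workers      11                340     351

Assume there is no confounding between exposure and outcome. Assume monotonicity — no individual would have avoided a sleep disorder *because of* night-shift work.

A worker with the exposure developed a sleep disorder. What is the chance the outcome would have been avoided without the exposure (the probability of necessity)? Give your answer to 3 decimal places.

p₁ = P(outcome | exposed) = 153/3375 = 0.045333
p₀ = P(outcome | unexposed) = 11/351 = 0.031339
Under exogeneity and monotonicity, PN = (p₁ − p₀)/p₁.
PN = (0.045333 − 0.031339) / 0.045333 ≈ 0.3087

PN ≈ 0.309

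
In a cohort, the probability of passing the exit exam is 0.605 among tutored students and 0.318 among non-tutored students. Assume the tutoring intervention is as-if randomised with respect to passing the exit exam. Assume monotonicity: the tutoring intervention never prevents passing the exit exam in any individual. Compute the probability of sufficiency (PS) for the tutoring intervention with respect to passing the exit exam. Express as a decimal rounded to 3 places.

PS ≈ 0.421

Let p₁ = 0.605, p₀ = 0.318.
Under exogeneity and monotonicity, PS = (p₁ − p₀) / (1 − p₀).
PS = (0.605 − 0.318) / (1 − 0.318) = 0.287 / 0.682 ≈ 0.4208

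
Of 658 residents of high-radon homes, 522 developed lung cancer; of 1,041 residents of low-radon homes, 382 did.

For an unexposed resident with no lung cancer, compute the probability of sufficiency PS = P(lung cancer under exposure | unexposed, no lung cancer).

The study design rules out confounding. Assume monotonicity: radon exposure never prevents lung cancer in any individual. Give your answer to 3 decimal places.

p₁ = P(outcome | exposed) = 522/658 = 0.79331
p₀ = P(outcome | unexposed) = 382/1041 = 0.36695
Under exogeneity and monotonicity, PS = (p₁ − p₀) / (1 − p₀).
PS = (0.79331 − 0.36695) / (1 − 0.36695) = 0.42636 / 0.63305 ≈ 0.6735

PS ≈ 0.674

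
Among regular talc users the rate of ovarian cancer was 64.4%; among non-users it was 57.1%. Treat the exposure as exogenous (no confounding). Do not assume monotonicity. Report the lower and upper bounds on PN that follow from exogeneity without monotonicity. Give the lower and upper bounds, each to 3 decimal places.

0.113 ≤ PN ≤ 0.666

p₁ = 0.644, p₀ = 0.571.
Under exogeneity alone the bounds on PN are max{0,(p₁−p₀)/p₁} ≤ PN ≤ min{1,(1−p₀)/p₁}.
  lower = (p₁ − p₀)/p₁ = 0.073 / 0.644 ≈ 0.1134
  upper = min{1, (1 − p₀)/p₁} = 0.429 / 0.644 ≈ 0.6661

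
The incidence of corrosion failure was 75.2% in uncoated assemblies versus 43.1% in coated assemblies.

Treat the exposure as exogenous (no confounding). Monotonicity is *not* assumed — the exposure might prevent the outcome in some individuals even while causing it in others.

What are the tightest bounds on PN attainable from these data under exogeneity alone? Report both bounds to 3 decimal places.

0.427 ≤ PN ≤ 0.757

p₁ = 0.752, p₀ = 0.431.
Under exogeneity alone the bounds on PN are max{0,(p₁−p₀)/p₁} ≤ PN ≤ min{1,(1−p₀)/p₁}.
  lower = (p₁ − p₀)/p₁ = 0.321 / 0.752 ≈ 0.4269
  upper = min{1, (1 − p₀)/p₁} = 0.569 / 0.752 ≈ 0.7566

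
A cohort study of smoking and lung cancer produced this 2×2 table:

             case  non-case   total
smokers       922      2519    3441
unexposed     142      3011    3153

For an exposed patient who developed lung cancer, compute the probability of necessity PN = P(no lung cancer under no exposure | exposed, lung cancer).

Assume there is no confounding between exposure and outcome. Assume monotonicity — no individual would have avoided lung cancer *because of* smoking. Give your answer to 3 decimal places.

p₁ = P(outcome | exposed) = 922/3441 = 0.26795
p₀ = P(outcome | unexposed) = 142/3153 = 0.045036
Under exogeneity and monotonicity, PN = (p₁ − p₀) / p₁.
PN = (0.26795 − 0.045036) / 0.26795 = 0.22291 / 0.26795 ≈ 0.8319

PN ≈ 0.832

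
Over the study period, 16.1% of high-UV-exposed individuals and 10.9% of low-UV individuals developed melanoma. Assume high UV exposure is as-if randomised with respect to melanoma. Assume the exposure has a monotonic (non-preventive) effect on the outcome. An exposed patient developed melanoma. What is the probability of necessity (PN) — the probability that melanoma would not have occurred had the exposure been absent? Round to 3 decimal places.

PN ≈ 0.323

p₁ = 0.161, p₀ = 0.109.
Under exogeneity and monotonicity, PN = (p₁ − p₀) / p₁.
PN = (0.161 − 0.109) / 0.161 = 0.052 / 0.161 ≈ 0.3230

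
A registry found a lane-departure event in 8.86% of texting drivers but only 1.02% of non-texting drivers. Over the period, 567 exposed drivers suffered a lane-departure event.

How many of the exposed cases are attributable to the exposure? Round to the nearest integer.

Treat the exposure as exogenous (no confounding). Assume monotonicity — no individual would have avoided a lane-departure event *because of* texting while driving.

about 502 cases

p₁ = 0.0886, p₀ = 0.0102.
PN = (p₁ − p₀)/p₁ = (0.0886 − 0.0102) / 0.0886 ≈ 0.88488.
Attributable cases ≈ PN × (exposed cases) = 0.88488 × 567 ≈ 501.72.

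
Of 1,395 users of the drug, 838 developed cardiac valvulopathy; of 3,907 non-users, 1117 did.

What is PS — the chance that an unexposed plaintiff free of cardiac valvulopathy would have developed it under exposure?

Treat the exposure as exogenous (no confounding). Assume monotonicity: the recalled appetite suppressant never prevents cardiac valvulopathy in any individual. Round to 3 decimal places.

p₁ = P(outcome | exposed) = 838/1395 = 0.60072
p₀ = P(outcome | unexposed) = 1117/3907 = 0.2859
Under exogeneity and monotonicity, PS = (p₁ − p₀) / (1 − p₀).
PS = (0.60072 − 0.2859) / (1 − 0.2859) = 0.31482 / 0.7141 ≈ 0.4409

PS ≈ 0.441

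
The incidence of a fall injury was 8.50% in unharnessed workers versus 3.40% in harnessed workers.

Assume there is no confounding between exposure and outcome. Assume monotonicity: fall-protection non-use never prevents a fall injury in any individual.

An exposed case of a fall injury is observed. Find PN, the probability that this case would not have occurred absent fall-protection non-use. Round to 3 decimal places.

PN ≈ 0.600

p₁ = 0.085, p₀ = 0.034.
Under exogeneity and monotonicity, PN = (p₁ − p₀) / p₁.
PN = (0.085 − 0.034) / 0.085 = 0.051 / 0.085 ≈ 0.6000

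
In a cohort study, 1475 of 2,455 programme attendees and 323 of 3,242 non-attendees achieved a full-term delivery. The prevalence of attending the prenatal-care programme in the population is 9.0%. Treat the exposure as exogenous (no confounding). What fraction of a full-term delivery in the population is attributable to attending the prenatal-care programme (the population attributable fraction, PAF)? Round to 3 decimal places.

p₁ = P(outcome | exposed) = 1475/2455 = 0.60081
p₀ = P(outcome | unexposed) = 323/3242 = 0.09963
Overall risk P(Y=1) = π·p₁ + (1−π)·p₀ = 0.09×0.60081 + 0.91×0.09963 = 0.14474.
Under exogeneity, PAF = [P(Y=1) − p₀] / P(Y=1).
PAF = (0.14474 − 0.09963) / 0.14474 ≈ 0.3116

PAF ≈ 0.312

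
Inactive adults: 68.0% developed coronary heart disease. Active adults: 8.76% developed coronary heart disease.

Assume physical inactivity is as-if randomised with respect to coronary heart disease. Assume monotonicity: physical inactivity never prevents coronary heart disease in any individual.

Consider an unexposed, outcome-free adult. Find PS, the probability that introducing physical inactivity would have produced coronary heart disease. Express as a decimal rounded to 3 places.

PS ≈ 0.649

p₁ = 0.68, p₀ = 0.0876.
Under exogeneity and monotonicity, PS = (p₁ − p₀) / (1 − p₀).
PS = (0.68 − 0.0876) / (1 − 0.0876) = 0.5924 / 0.9124 ≈ 0.6493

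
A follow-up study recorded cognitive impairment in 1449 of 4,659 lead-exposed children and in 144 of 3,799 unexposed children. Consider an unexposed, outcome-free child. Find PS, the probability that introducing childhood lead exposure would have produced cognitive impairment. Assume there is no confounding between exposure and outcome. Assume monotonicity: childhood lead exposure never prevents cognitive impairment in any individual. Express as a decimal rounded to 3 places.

p₁ = P(outcome | exposed) = 1449/4659 = 0.31101
p₀ = P(outcome | unexposed) = 144/3799 = 0.037905
Under exogeneity and monotonicity, PS = (p₁ − p₀) / (1 − p₀).
PS = (0.31101 − 0.037905) / (1 − 0.037905) = 0.27311 / 0.9621 ≈ 0.2839

PS ≈ 0.284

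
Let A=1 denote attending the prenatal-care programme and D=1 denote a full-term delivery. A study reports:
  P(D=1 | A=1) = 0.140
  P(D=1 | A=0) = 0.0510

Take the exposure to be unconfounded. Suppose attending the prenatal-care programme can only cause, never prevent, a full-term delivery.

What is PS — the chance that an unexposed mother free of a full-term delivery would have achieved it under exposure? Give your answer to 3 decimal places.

PS ≈ 0.094

Let p₁ = 0.14, p₀ = 0.051.
Under exogeneity and monotonicity, PS = (p₁ − p₀) / (1 − p₀).
PS = (0.14 − 0.051) / (1 − 0.051) = 0.089 / 0.949 ≈ 0.0938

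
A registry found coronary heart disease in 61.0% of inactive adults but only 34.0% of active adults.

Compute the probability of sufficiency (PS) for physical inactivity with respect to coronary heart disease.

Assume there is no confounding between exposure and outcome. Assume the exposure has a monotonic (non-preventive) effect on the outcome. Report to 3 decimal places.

p₁ = 0.61, p₀ = 0.34.
Under exogeneity and monotonicity, PS = (p₁ − p₀) / (1 − p₀).
PS = (0.61 − 0.34) / (1 − 0.34) = 0.27 / 0.66 ≈ 0.4091

PS ≈ 0.409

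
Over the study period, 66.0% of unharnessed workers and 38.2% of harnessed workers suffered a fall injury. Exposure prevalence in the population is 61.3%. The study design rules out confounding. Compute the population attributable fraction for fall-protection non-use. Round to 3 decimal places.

p₁ = 0.66, p₀ = 0.382.
Overall risk P(Y=1) = π·p₁ + (1−π)·p₀ = 0.613×0.66 + 0.387×0.382 = 0.55241.
Under exogeneity, PAF = [P(Y=1) − p₀] / P(Y=1).
PAF = (0.55241 − 0.382) / 0.55241 ≈ 0.3085

PAF ≈ 0.308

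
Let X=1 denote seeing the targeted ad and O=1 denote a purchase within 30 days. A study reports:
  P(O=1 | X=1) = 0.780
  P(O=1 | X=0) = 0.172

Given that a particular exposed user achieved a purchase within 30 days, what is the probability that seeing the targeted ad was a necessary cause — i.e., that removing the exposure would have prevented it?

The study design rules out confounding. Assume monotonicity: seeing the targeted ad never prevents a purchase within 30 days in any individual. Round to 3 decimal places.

PN ≈ 0.779

Let p₁ = 0.78, p₀ = 0.172.
Under exogeneity and monotonicity, PN = (p₁ − p₀) / p₁.
PN = (0.78 − 0.172) / 0.78 = 0.608 / 0.78 ≈ 0.7795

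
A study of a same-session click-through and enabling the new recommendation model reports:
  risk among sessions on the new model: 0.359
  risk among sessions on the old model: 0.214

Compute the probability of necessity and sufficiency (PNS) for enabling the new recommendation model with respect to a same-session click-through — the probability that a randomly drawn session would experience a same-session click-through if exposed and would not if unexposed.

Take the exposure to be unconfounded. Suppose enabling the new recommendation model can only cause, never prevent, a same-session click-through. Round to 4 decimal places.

PNS ≈ 0.1450

Let p₁ = 0.359, p₀ = 0.214.
Under exogeneity and monotonicity, PNS = p₁ − p₀.
PNS = 0.359 − 0.214 = 0.145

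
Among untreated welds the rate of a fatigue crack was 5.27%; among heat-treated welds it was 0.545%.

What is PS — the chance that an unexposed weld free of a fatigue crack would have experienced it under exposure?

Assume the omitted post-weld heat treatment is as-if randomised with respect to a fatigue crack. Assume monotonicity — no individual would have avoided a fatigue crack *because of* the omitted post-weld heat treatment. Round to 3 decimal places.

p₁ = 0.0527, p₀ = 0.00545.
Under exogeneity and monotonicity, PS = (p₁ − p₀) / (1 − p₀).
PS = (0.0527 − 0.00545) / (1 − 0.00545) = 0.04725 / 0.99455 ≈ 0.0475

PS ≈ 0.048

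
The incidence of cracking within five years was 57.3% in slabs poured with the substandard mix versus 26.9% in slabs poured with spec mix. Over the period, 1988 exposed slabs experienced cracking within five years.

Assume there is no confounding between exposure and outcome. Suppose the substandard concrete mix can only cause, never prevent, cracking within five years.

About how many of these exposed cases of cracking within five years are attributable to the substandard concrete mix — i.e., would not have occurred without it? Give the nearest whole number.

p₁ = 0.573, p₀ = 0.269.
PN = (p₁ − p₀)/p₁ = (0.573 − 0.269) / 0.573 ≈ 0.53054.
Attributable cases ≈ PN × (exposed cases) = 0.53054 × 1988 ≈ 1054.72.

about 1055 cases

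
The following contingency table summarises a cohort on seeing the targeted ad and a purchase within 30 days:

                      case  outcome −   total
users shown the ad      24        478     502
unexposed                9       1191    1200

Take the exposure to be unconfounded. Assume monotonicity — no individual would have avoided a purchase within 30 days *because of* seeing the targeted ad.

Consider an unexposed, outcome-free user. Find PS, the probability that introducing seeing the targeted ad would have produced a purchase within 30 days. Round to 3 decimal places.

p₁ = P(outcome | exposed) = 24/502 = 0.047809
p₀ = P(outcome | unexposed) = 9/1200 = 0.0075
Under exogeneity and monotonicity, PS = (p₁ − p₀)/(1 − p₀).
PS = (0.047809 − 0.0075) / 0.9925 ≈ 0.0406

PS ≈ 0.041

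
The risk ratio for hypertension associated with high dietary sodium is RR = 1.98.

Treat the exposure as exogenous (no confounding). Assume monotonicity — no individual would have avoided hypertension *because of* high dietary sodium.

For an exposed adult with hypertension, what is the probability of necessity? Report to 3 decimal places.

Under exogeneity and monotonicity, PN = (RR − 1) / RR = 1 − 1/RR.
PN = (1.98 − 1) / 1.98 = 0.98 / 1.98 ≈ 0.4949

PN ≈ 0.495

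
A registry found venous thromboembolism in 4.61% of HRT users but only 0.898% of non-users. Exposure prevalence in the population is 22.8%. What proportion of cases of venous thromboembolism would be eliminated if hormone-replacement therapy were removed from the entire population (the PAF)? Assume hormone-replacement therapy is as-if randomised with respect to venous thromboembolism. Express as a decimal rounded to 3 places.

PAF ≈ 0.485

p₁ = 0.0461, p₀ = 0.00898.
Overall risk P(Y=1) = π·p₁ + (1−π)·p₀ = 0.228×0.0461 + 0.772×0.00898 = 0.017443.
Under exogeneity, PAF = [P(Y=1) − p₀] / P(Y=1).
PAF = (0.017443 − 0.00898) / 0.017443 ≈ 0.4852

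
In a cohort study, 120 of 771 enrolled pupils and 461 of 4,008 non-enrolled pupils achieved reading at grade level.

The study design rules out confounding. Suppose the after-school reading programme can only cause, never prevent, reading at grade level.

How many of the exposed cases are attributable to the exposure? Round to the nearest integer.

about 31 cases

p₁ = P(outcome | exposed) = 120/771 = 0.15564
p₀ = P(outcome | unexposed) = 461/4008 = 0.11502
PN = (p₁ − p₀)/p₁ = (0.15564 − 0.11502) / 0.15564 ≈ 0.26100.
Attributable cases ≈ PN × (exposed cases) = 0.26100 × 120 ≈ 31.32.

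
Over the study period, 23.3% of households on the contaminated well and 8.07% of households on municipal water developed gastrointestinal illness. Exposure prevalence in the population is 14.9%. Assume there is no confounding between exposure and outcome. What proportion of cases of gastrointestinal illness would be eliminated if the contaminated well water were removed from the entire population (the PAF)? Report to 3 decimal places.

PAF ≈ 0.219

p₁ = 0.233, p₀ = 0.0807.
Overall risk P(Y=1) = π·p₁ + (1−π)·p₀ = 0.149×0.233 + 0.851×0.0807 = 0.10339.
Under exogeneity, PAF = [P(Y=1) − p₀] / P(Y=1).
PAF = (0.10339 − 0.0807) / 0.10339 ≈ 0.2195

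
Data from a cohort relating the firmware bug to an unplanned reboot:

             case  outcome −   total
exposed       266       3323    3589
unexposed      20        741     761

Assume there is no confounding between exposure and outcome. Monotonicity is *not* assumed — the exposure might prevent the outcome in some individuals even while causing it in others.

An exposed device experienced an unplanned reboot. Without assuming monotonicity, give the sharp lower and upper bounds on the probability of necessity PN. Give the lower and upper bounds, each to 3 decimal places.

p₁ = P(outcome | exposed) = 266/3589 = 0.074115
p₀ = P(outcome | unexposed) = 20/761 = 0.026281
Under exogeneity alone the bounds on PN are max{0,(p₁−p₀)/p₁} ≤ PN ≤ min{1,(1−p₀)/p₁}.
  lower = (p₁ − p₀)/p₁ = 0.047834 / 0.074115 ≈ 0.6454
  upper = min{1, (1 − p₀)/p₁} = 0.97372 / 0.074115 ≈ 13.1379 → capped at 1

0.645 ≤ PN ≤ 1.000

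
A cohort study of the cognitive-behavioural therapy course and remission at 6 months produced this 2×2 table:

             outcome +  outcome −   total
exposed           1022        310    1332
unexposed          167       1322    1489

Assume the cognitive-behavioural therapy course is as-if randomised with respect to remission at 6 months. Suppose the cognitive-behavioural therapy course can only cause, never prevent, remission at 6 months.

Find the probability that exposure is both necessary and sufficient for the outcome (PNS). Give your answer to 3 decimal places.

PNS ≈ 0.655

p₁ = P(outcome | exposed) = 1022/1332 = 0.76727
p₀ = P(outcome | unexposed) = 167/1489 = 0.11216
Under exogeneity and monotonicity, PNS = p₁ − p₀.
PNS = 0.76727 − 0.11216 = 0.65511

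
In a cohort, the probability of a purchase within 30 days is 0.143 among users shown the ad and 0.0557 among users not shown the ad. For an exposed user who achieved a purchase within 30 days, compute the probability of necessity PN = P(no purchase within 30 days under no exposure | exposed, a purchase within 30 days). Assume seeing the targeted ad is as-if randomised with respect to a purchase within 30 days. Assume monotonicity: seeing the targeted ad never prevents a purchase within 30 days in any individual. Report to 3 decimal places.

PN ≈ 0.610

Let p₁ = 0.143, p₀ = 0.0557.
Under exogeneity and monotonicity, PN = (p₁ − p₀) / p₁.
PN = (0.143 − 0.0557) / 0.143 = 0.0873 / 0.143 ≈ 0.6105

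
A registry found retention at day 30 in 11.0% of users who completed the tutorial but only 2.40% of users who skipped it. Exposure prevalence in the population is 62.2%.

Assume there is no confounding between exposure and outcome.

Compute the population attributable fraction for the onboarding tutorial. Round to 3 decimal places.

PAF ≈ 0.690

p₁ = 0.11, p₀ = 0.024.
Overall risk P(Y=1) = π·p₁ + (1−π)·p₀ = 0.622×0.11 + 0.378×0.024 = 0.077492.
Under exogeneity, PAF = [P(Y=1) − p₀] / P(Y=1).
PAF = (0.077492 − 0.024) / 0.077492 ≈ 0.6903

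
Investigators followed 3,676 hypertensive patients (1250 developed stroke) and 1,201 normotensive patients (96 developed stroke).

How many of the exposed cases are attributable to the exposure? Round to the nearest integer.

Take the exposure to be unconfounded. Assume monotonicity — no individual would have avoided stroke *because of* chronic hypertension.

about 956 cases

p₁ = P(outcome | exposed) = 1250/3676 = 0.34004
p₀ = P(outcome | unexposed) = 96/1201 = 0.079933
PN = (p₁ − p₀)/p₁ = (0.34004 − 0.079933) / 0.34004 ≈ 0.76493.
Attributable cases ≈ PN × (exposed cases) = 0.76493 × 1250 ≈ 956.16.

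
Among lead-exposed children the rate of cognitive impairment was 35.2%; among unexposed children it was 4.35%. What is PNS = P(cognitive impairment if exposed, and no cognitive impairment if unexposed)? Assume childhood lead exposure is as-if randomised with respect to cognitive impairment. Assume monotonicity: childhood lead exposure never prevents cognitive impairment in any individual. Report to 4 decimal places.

p₁ = 0.352, p₀ = 0.0435.
Under exogeneity and monotonicity, PNS = p₁ − p₀.
PNS = 0.352 − 0.0435 = 0.3085

PNS ≈ 0.3085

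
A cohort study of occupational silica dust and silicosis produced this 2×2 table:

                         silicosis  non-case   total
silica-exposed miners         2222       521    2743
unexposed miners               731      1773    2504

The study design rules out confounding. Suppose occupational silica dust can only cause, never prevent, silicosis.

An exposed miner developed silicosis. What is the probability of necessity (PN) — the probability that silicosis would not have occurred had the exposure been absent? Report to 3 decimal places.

PN ≈ 0.640

p₁ = P(outcome | exposed) = 2222/2743 = 0.81006
p₀ = P(outcome | unexposed) = 731/2504 = 0.29193
Under exogeneity and monotonicity, PN = (p₁ − p₀) / p₁.
PN = (0.81006 − 0.29193) / 0.81006 = 0.51813 / 0.81006 ≈ 0.6396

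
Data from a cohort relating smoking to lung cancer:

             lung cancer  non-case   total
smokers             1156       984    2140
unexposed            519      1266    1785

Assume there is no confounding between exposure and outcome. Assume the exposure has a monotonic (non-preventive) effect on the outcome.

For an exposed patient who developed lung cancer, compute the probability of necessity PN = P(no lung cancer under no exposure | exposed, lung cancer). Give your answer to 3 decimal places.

PN ≈ 0.462

p₁ = P(outcome | exposed) = 1156/2140 = 0.54019
p₀ = P(outcome | unexposed) = 519/1785 = 0.29076
Under exogeneity and monotonicity, PN = (p₁ − p₀) / p₁.
PN = (0.54019 − 0.29076) / 0.54019 = 0.24943 / 0.54019 ≈ 0.4617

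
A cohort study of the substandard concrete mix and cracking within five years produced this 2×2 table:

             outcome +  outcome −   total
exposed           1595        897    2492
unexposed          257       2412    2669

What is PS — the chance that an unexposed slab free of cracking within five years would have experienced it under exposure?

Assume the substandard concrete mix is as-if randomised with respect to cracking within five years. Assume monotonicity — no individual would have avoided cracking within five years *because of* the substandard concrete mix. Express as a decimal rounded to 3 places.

PS ≈ 0.602

p₁ = P(outcome | exposed) = 1595/2492 = 0.64005
p₀ = P(outcome | unexposed) = 257/2669 = 0.096291
Under exogeneity and monotonicity, PS = (p₁ − p₀)/(1 − p₀).
PS = (0.64005 − 0.096291) / 0.90371 ≈ 0.6017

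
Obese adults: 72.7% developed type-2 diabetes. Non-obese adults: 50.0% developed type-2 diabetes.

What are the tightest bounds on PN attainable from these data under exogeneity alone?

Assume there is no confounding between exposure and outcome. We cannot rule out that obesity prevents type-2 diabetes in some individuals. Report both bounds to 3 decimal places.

0.312 ≤ PN ≤ 0.688

p₁ = 0.727, p₀ = 0.5.
Under exogeneity alone the bounds on PN are max{0,(p₁−p₀)/p₁} ≤ PN ≤ min{1,(1−p₀)/p₁}.
  lower = (p₁ − p₀)/p₁ = 0.227 / 0.727 ≈ 0.3122
  upper = min{1, (1 − p₀)/p₁} = 0.5 / 0.727 ≈ 0.6878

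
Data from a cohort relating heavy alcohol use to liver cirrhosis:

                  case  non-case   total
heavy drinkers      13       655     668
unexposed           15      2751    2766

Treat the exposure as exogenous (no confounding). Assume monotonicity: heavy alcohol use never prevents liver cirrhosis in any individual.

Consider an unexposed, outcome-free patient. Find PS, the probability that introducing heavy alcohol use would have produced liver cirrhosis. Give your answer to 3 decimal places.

p₁ = P(outcome | exposed) = 13/668 = 0.019461
p₀ = P(outcome | unexposed) = 15/2766 = 0.005423
Under exogeneity and monotonicity, PS = (p₁ − p₀)/(1 − p₀).
PS = (0.019461 − 0.005423) / 0.99458 ≈ 0.0141

PS ≈ 0.014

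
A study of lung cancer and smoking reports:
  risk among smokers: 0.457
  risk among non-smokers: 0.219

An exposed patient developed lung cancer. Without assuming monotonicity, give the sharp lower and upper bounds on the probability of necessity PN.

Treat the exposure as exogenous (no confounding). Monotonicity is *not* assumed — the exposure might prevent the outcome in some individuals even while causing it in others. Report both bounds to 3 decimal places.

Let p₁ = 0.457, p₀ = 0.219.
Under exogeneity alone the bounds on PN are max{0,(p₁−p₀)/p₁} ≤ PN ≤ min{1,(1−p₀)/p₁}.
  lower = (p₁ − p₀)/p₁ = 0.238 / 0.457 ≈ 0.5208
  upper = min{1, (1 − p₀)/p₁} = 0.781 / 0.457 ≈ 1.7090 → capped at 1

0.521 ≤ PN ≤ 1.000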